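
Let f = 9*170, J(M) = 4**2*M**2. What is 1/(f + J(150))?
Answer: 1/361530 ≈ 2.7660e-6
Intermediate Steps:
J(M) = 16*M**2
f = 1530
1/(f + J(150)) = 1/(1530 + 16*150**2) = 1/(1530 + 16*22500) = 1/(1530 + 360000) = 1/361530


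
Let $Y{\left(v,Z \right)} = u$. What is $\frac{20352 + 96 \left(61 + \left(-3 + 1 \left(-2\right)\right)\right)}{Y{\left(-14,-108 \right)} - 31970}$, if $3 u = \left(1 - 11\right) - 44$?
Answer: $- \frac{6432}{7997} \approx -0.8043$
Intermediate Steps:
$u = -18$ ($u = \frac{\left(1 - 11\right) - 44}{3} = \frac{-10 - 44}{3} = \frac{1}{3} \left(-54\right) = -18$)
$Y{\left(v,Z \right)} = -18$
$\frac{20352 + 96 \left(61 + \left(-3 + 1 \left(-2\right)\right)\right)}{Y{\left(-14,-108 \right)} - 31970} = \frac{20352 + 96 \left(61 + \left(-3 + 1 \left(-2\right)\right)\right)}{-18 - 31970} = \frac{20352 + 96 \left(61 - 5\right)}{-31988} = \left(20352 + 96 \left(61 - 5\right)\right) \left(- \frac{1}{31988}\right) = \left(20352 + 96 \cdot 56\right) \left(- \frac{1}{31988}\right) = \left(20352 + 5376\right) \left(- \frac{1}{31988}\right) = 25728 \left(- \frac{1}{31988}\right) = - \frac{6432}{7997}$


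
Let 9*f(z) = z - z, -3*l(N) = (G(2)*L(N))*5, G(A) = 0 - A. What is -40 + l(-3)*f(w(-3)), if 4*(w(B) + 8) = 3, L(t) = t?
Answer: -40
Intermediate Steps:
G(A) = -A
w(B) = -29/4 (w(B) = -8 + (1/4)*3 = -8 + 3/4 = -29/4)
l(N) = 10*N/3 (l(N) = -(-1*2)*N*5/3 = -(-2*N)*5/3 = -(-10)*N/3 = 10*N/3)
f(z) = 0 (f(z) = (z - z)/9 = (1/9)*0 = 0)
-40 + l(-3)*f(w(-3)) = -40 + ((10/3)*(-3))*0 = -40 - 10*0 = -40 + 0 = -40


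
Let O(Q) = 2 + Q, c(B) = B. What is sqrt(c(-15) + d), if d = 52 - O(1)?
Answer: sqrt(34) ≈ 5.8309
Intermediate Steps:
d = 49 (d = 52 - (2 + 1) = 52 - 1*3 = 52 - 3 = 49)
sqrt(c(-15) + d) = sqrt(-15 + 49) = sqrt(34)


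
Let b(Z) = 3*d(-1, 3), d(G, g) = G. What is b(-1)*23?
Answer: -69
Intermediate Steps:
b(Z) = -3 (b(Z) = 3*(-1) = -3)
b(-1)*23 = -3*23 = -69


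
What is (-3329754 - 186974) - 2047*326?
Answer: -4184050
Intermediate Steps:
(-3329754 - 186974) - 2047*326 = -3516728 - 667322 = -4184050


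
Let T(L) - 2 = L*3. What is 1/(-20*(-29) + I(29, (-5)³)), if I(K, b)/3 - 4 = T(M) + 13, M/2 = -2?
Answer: 1/601 ≈ 0.0016639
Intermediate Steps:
M = -4 (M = 2*(-2) = -4)
T(L) = 2 + 3*L (T(L) = 2 + L*3 = 2 + 3*L)
I(K, b) = 21 (I(K, b) = 12 + 3*((2 + 3*(-4)) + 13) = 12 + 3*((2 - 12) + 13) = 12 + 3*(-10 + 13) = 12 + 3*3 = 12 + 9 = 21)
1/(-20*(-29) + I(29, (-5)³)) = 1/(-20*(-29) + 21) = 1/(580 + 21) = 1/601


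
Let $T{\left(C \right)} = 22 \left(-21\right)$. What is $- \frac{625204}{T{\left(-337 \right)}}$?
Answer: $\frac{312602}{231} \approx 1353.3$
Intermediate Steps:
$T{\left(C \right)} = -462$
$- \frac{625204}{T{\left(-337 \right)}} = - \frac{625204}{-462} = \left(-625204\right) \left(- \frac{1}{462}\right) = \frac{312602}{231}$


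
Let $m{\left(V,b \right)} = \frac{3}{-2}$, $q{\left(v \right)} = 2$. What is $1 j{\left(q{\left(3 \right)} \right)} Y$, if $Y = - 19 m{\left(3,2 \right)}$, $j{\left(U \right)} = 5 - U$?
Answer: $\frac{171}{2} \approx 85.5$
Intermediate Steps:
$m{\left(V,b \right)} = - \frac{3}{2}$ ($m{\left(V,b \right)} = 3 \left(- \frac{1}{2}\right) = - \frac{3}{2}$)
$Y = \frac{57}{2}$ ($Y = \left(-19\right) \left(- \frac{3}{2}\right) = \frac{57}{2} \approx 28.5$)
$1 j{\left(q{\left(3 \right)} \right)} Y = 1 \left(5 - 2\right) \frac{57}{2} = 1 \cdot 3 \cdot \frac{57}{2} = 1 \cdot \frac{171}{2} = \frac{171}{2}$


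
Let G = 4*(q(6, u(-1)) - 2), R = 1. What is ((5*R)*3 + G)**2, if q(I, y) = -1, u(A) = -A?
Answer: 9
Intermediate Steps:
G = -12 (G = 4*(-1 - 2) = 4*(-3) = -12)
((5*R)*3 + G)**2 = ((5*1)*3 - 12)**2 = (5*3 - 12)**2 = (15 - 12)**2 = 3**2 = 9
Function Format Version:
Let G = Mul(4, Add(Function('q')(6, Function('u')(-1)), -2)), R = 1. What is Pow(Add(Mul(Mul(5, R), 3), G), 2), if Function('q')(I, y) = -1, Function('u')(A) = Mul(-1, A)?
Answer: 9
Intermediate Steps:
G = -12 (G = Mul(4, Add(-1, -2)) = Mul(4, -3) = -12)
Pow(Add(Mul(Mul(5, R), 3), G), 2) = Pow(Add(Mul(Mul(5, 1), 3), -12), 2) = Pow(Add(Mul(5, 3), -12), 2) = Pow(Add(15, -12), 2) = Pow(3, 2) = 9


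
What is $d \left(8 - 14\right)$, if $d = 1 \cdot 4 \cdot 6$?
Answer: $-144$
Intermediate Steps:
$d = 24$ ($d = 4 \cdot 6 = 24$)
$d \left(8 - 14\right) = 24 \left(8 - 14\right) = 24 \left(-6\right) = -144$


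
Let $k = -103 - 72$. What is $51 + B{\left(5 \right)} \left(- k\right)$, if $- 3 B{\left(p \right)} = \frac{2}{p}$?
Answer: $\frac{83}{3} \approx 27.667$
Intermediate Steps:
$k = -175$
$B{\left(p \right)} = - \frac{2}{3 p}$ ($B{\left(p \right)} = - \frac{2 \frac{1}{p}}{3} = - \frac{2}{3 p}$)
$51 + B{\left(5 \right)} \left(- k\right) = 51 + - \frac{2}{3 \cdot 5} \left(\left(-1\right) \left(-175\right)\right) = 51 + \left(- \frac{2}{3}\right) \frac{1}{5} \cdot 175 = 51 - \frac{70}{3} = \frac{83}{3}$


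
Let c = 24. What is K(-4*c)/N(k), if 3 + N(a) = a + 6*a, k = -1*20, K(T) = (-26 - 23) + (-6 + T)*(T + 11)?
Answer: -8621/143 ≈ -60.287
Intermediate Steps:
K(T) = -49 + (-6 + T)*(11 + T)
k = -20
N(a) = -3 + 7*a (N(a) = -3 + (a + 6*a) = -3 + 7*a)
K(-4*c)/N(k) = (-115 + (-4*24)² + 5*(-4*24))/(-3 + 7*(-20)) = (-115 + (-96)² + 5*(-96))/(-3 - 140) = (-115 + 9216 - 480)/(-143) = 8621*(-1/143) = -8621/143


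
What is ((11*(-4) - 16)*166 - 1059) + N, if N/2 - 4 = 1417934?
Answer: 2824857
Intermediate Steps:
N = 2835876 (N = 8 + 2*1417934 = 8 + 2835868 = 2835876)
((11*(-4) - 16)*166 - 1059) + N = ((11*(-4) - 16)*166 - 1059) + 2835876 = ((-44 - 16)*166 - 1059) + 2835876 = (-60*166 - 1059) + 2835876 = (-9960 - 1059) + 2835876 = -11019 + 2835876 = 2824857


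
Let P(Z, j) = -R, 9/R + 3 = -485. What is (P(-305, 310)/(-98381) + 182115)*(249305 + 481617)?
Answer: 3195345407989899771/24004964 ≈ 1.3311e+11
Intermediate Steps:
R = -9/488 (R = 9/(-3 - 485) = 9/(-488) = 9*(-1/488) = -9/488 ≈ -0.018443)
P(Z, j) = 9/488 (P(Z, j) = -1*(-9/488) = 9/488)
(P(-305, 310)/(-98381) + 182115)*(249305 + 481617) = ((9/488)/(-98381) + 182115)*(249305 + 481617) = ((9/488)*(-1/98381) + 182115)*730922 = (-9/48009928 + 182115)*730922 = (8743328037711/48009928)*730922 = 3195345407989899771/24004964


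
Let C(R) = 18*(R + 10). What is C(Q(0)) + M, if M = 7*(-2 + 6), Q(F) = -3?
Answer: 154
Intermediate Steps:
C(R) = 180 + 18*R (C(R) = 18*(10 + R) = 180 + 18*R)
M = 28 (M = 7*4 = 28)
C(Q(0)) + M = (180 + 18*(-3)) + 28 = (180 - 54) + 28 = 126 + 28 = 154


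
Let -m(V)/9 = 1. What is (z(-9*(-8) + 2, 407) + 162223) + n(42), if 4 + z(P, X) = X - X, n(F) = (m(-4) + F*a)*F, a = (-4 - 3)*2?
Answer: 137145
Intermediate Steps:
a = -14 (a = -7*2 = -14)
m(V) = -9 (m(V) = -9*1 = -9)
n(F) = F*(-9 - 14*F) (n(F) = (-9 + F*(-14))*F = (-9 - 14*F)*F = F*(-9 - 14*F))
z(P, X) = -4 (z(P, X) = -4 + (X - X) = -4 + 0 = -4)
(z(-9*(-8) + 2, 407) + 162223) + n(42) = (-4 + 162223) + 42*(-9 - 14*42) = 162219 + 42*(-9 - 588) = 162219 + 42*(-597) = 162219 - 25074 = 137145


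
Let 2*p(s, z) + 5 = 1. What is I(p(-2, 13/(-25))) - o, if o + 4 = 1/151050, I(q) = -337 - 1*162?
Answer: -74769751/151050 ≈ -495.00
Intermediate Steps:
p(s, z) = -2 (p(s, z) = -5/2 + (½)*1 = -5/2 + ½ = -2)
I(q) = -499 (I(q) = -337 - 162 = -499)
o = -604199/151050 (o = -4 + 1/151050 = -604199/151050 ≈ -4.0000)
I(p(-2, 13/(-25))) - o = -499 - 1*(-604199/151050) = -499 + 604199/151050 = -74769751/151050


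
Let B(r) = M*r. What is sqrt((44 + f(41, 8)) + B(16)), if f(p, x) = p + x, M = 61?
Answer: sqrt(1069) ≈ 32.696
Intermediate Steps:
B(r) = 61*r
sqrt((44 + f(41, 8)) + B(16)) = sqrt((44 + (41 + 8)) + 61*16) = sqrt((44 + 49) + 976) = sqrt(93 + 976) = sqrt(1069)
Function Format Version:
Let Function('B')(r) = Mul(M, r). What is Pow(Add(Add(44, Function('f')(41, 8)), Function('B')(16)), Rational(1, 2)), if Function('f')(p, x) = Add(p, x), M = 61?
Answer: Pow(1069, Rational(1, 2)) ≈ 32.696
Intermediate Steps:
Function('B')(r) = Mul(61, r)
Pow(Add(Add(44, Function('f')(41, 8)), Function('B')(16)), Rational(1, 2)) = Pow(Add(Add(44, Add(41, 8)), Mul(61, 16)), Rational(1, 2)) = Pow(Add(Add(44, 49), 976), Rational(1, 2)) = Pow(Add(93, 976), Rational(1, 2)) = Pow(1069, Rational(1, 2))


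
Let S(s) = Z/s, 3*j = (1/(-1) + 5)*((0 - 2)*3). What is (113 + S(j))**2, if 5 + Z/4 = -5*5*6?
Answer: 145161/4 ≈ 36290.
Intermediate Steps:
j = -8 (j = ((1/(-1) + 5)*((0 - 2)*3))/3 = ((-1 + 5)*(-2*3))/3 = (4*(-6))/3 = (1/3)*(-24) = -8)
Z = -620 (Z = -20 + 4*(-5*5*6) = -20 + 4*(-25*6) = -20 + 4*(-150) = -20 - 600 = -620)
S(s) = -620/s
(113 + S(j))**2 = (113 - 620/(-8))**2 = (113 - 620*(-1/8))**2 = (113 + 155/2)**2 = (381/2)**2 = 145161/4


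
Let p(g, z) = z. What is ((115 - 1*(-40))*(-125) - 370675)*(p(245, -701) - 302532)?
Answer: 118276031650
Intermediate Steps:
((115 - 1*(-40))*(-125) - 370675)*(p(245, -701) - 302532) = ((115 - 1*(-40))*(-125) - 370675)*(-701 - 302532) = ((115 + 40)*(-125) - 370675)*(-303233) = (155*(-125) - 370675)*(-303233) = (-19375 - 370675)*(-303233) = -390050*(-303233) = 118276031650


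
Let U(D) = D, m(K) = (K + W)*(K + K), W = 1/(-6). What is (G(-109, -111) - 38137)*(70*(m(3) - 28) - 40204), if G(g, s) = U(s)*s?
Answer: 1057784784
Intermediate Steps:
W = -⅙ ≈ -0.16667
m(K) = 2*K*(-⅙ + K) (m(K) = (K - ⅙)*(K + K) = (-⅙ + K)*(2*K) = 2*K*(-⅙ + K))
G(g, s) = s² (G(g, s) = s*s = s²)
(G(-109, -111) - 38137)*(70*(m(3) - 28) - 40204) = ((-111)² - 38137)*(70*((⅓)*3*(-1 + 6*3) - 28) - 40204) = (12321 - 38137)*(70*((⅓)*3*(-1 + 18) - 28) - 40204) = -25816*(70*((⅓)*3*17 - 28) - 40204) = -25816*(70*(17 - 28) - 40204) = -25816*(70*(-11) - 40204) = -25816*(-770 - 40204) = -25816*(-40974) = 1057784784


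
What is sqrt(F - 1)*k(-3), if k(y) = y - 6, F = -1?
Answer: -9*I*sqrt(2) ≈ -12.728*I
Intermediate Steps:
k(y) = -6 + y
sqrt(F - 1)*k(-3) = sqrt(-1 - 1)*(-6 - 3) = sqrt(-2)*(-9) = (I*sqrt(2))*(-9) = -9*I*sqrt(2)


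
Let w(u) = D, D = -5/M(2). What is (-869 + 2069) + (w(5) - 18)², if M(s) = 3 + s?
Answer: 1561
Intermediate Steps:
D = -1 (D = -5/(3 + 2) = -5/5 = -5*⅕ = -1)
w(u) = -1
(-869 + 2069) + (w(5) - 18)² = (-869 + 2069) + (-1 - 18)² = 1200 + (-19)² = 1200 + 361 = 1561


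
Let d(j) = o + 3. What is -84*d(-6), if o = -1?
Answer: -168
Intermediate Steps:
d(j) = 2 (d(j) = -1 + 3 = 2)
-84*d(-6) = -84*2 = -168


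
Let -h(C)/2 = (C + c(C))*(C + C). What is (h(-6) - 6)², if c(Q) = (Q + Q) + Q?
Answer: 338724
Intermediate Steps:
c(Q) = 3*Q (c(Q) = 2*Q + Q = 3*Q)
h(C) = -16*C² (h(C) = -2*(C + 3*C)*(C + C) = -2*4*C*2*C = -16*C²)
(h(-6) - 6)² = (-16*(-6)² - 6)² = (-16*36 - 6)² = (-576 - 6)² = (-582)² = 338724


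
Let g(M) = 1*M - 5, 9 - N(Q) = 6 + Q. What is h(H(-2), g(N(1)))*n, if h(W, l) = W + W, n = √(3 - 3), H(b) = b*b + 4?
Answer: 0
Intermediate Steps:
H(b) = 4 + b² (H(b) = b² + 4 = 4 + b²)
N(Q) = 3 - Q (N(Q) = 9 - (6 + Q) = 9 + (-6 - Q) = 3 - Q)
g(M) = -5 + M (g(M) = M - 5 = -5 + M)
n = 0 (n = √0 = 0)
h(W, l) = 2*W
h(H(-2), g(N(1)))*n = (2*(4 + (-2)²))*0 = (2*(4 + 4))*0 = (2*8)*0 = 16*0 = 0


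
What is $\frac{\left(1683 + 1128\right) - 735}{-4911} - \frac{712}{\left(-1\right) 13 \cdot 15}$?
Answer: $\frac{1030604}{319215} \approx 3.2286$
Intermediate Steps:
$\frac{\left(1683 + 1128\right) - 735}{-4911} - \frac{712}{\left(-1\right) 13 \cdot 15} = \left(2811 - 735\right) \left(- \frac{1}{4911}\right) - \frac{712}{\left(-13\right) 15} = 2076 \left(- \frac{1}{4911}\right) - \frac{712}{-195} = - \frac{692}{1637} - - \frac{712}{195} = - \frac{692}{1637} + \frac{712}{195} = \frac{1030604}{319215}$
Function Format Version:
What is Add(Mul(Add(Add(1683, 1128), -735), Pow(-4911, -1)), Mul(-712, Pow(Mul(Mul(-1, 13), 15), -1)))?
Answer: Rational(1030604, 319215) ≈ 3.2286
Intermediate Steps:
Add(Mul(Add(Add(1683, 1128), -735), Pow(-4911, -1)), Mul(-712, Pow(Mul(Mul(-1, 13), 15), -1))) = Add(Mul(Add(2811, -735), Rational(-1, 4911)), Mul(-712, Pow(Mul(-13, 15), -1))) = Add(Mul(2076, Rational(-1, 4911)), Mul(-712, Pow(-195, -1))) = Add(Rational(-692, 1637), Mul(-712, Rational(-1, 195))) = Add(Rational(-692, 1637), Rational(712, 195)) = Rational(1030604, 319215)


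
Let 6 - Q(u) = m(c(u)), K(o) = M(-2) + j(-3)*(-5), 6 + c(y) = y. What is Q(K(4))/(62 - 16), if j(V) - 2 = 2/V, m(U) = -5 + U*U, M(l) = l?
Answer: -1837/414 ≈ -4.4372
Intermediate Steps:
c(y) = -6 + y
m(U) = -5 + U²
j(V) = 2 + 2/V
K(o) = -26/3 (K(o) = -2 + (2 + 2/(-3))*(-5) = -2 + (2 + 2*(-⅓))*(-5) = -2 + (2 - ⅔)*(-5) = -2 + (4/3)*(-5) = -2 - 20/3 = -26/3)
Q(u) = 11 - (-6 + u)² (Q(u) = 6 - (-5 + (-6 + u)²) = 6 + (5 - (-6 + u)²) = 11 - (-6 + u)²)
Q(K(4))/(62 - 16) = (11 - (-6 - 26/3)²)/(62 - 16) = (11 - (-44/3)²)/46 = (11 - 1*1936/9)/46 = (11 - 1936/9)/46 = (1/46)*(-1837/9) = -1837/414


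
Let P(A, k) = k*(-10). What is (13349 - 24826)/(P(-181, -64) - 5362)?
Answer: 11477/4722 ≈ 2.4305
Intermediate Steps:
P(A, k) = -10*k
(13349 - 24826)/(P(-181, -64) - 5362) = (13349 - 24826)/(-10*(-64) - 5362) = -11477/(640 - 5362) = -11477/(-4722) = -11477*(-1/4722) = 11477/4722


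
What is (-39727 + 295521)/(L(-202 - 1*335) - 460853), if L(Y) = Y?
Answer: -127897/230695 ≈ -0.55440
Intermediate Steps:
(-39727 + 295521)/(L(-202 - 1*335) - 460853) = (-39727 + 295521)/((-202 - 1*335) - 460853) = 255794/((-202 - 335) - 460853) = 255794/(-537 - 460853) = 255794/(-461390) = 255794*(-1/461390) = -127897/230695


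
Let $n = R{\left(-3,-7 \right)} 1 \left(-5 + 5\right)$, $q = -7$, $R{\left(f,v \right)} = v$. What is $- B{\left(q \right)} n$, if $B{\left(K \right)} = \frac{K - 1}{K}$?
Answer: $0$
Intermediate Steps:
$n = 0$ ($n = - 7 \cdot 1 \left(-5 + 5\right) = - 7 \cdot 1 \cdot 0 = \left(-7\right) 0 = 0$)
$B{\left(K \right)} = \frac{-1 + K}{K}$
$- B{\left(q \right)} n = - \frac{-1 - 7}{-7} \cdot 0 = - \frac{\left(-1\right) \left(-8\right)}{7} \cdot 0 = \left(-1\right) \frac{8}{7} \cdot 0 = \left(- \frac{8}{7}\right) 0 = 0$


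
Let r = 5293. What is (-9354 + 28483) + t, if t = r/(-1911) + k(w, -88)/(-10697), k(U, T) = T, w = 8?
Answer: 390977935690/20441967 ≈ 19126.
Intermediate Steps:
t = -56451053/20441967 (t = 5293/(-1911) - 88/(-10697) = 5293*(-1/1911) - 88*(-1/10697) = -5293/1911 + 88/10697 = -56451053/20441967 ≈ -2.7615)
(-9354 + 28483) + t = (-9354 + 28483) - 56451053/20441967 = 19129 - 56451053/20441967 = 390977935690/20441967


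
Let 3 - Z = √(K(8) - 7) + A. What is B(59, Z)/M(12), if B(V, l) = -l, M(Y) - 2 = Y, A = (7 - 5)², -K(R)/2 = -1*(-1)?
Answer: 1/14 + 3*I/14 ≈ 0.071429 + 0.21429*I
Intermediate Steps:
K(R) = -2 (K(R) = -(-2)*(-1) = -2*1 = -2)
A = 4 (A = 2² = 4)
M(Y) = 2 + Y
Z = -1 - 3*I (Z = 3 - (√(-2 - 7) + 4) = 3 - (√(-9) + 4) = 3 - (3*I + 4) = 3 - (4 + 3*I) = 3 + (-4 - 3*I) = -1 - 3*I ≈ -1.0 - 3.0*I)
B(59, Z)/M(12) = (-(-1 - 3*I))/(2 + 12) = (1 + 3*I)/14 = (1 + 3*I)*(1/14) = 1/14 + 3*I/14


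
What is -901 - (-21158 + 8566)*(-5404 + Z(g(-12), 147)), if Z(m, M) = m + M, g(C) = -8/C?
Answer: -198565951/3 ≈ -6.6189e+7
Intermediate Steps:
Z(m, M) = M + m
-901 - (-21158 + 8566)*(-5404 + Z(g(-12), 147)) = -901 - (-21158 + 8566)*(-5404 + (147 - 8/(-12))) = -901 - (-12592)*(-5404 + (147 - 8*(-1/12))) = -901 - (-12592)*(-5404 + (147 + 2/3)) = -901 - (-12592)*(-5404 + 443/3) = -901 - (-12592)*(-15769)/3 = -901 - 1*198563248/3 = -901 - 198563248/3 = -198565951/3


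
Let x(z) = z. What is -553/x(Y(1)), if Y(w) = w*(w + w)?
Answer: -553/2 ≈ -276.50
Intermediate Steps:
Y(w) = 2*w**2 (Y(w) = w*(2*w) = 2*w**2)
-553/x(Y(1)) = -553/(2*1**2) = -553/(2*1) = -553/2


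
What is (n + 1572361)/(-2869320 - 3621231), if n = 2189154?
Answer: -3761515/6490551 ≈ -0.57954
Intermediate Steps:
(n + 1572361)/(-2869320 - 3621231) = (2189154 + 1572361)/(-2869320 - 3621231) = 3761515/(-6490551) = 3761515*(-1/6490551) = -3761515/6490551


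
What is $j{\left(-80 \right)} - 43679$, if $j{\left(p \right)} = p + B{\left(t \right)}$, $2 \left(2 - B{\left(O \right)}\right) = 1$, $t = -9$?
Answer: $- \frac{87515}{2} \approx -43758.0$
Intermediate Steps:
$B{\left(O \right)} = \frac{3}{2}$ ($B{\left(O \right)} = 2 - \frac{1}{2} = \frac{3}{2}$)
$j{\left(p \right)} = \frac{3}{2} + p$ ($j{\left(p \right)} = p + \frac{3}{2} = \frac{3}{2} + p$)
$j{\left(-80 \right)} - 43679 = \left(\frac{3}{2} - 80\right) - 43679 = - \frac{157}{2} - 43679 = - \frac{87515}{2}$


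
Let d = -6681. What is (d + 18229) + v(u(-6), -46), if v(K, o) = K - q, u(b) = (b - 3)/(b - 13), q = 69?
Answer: 218110/19 ≈ 11479.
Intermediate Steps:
u(b) = (-3 + b)/(-13 + b)
v(K, o) = -69 + K (v(K, o) = K - 1*69 = K - 69 = -69 + K)
(d + 18229) + v(u(-6), -46) = (-6681 + 18229) + (-69 + (-3 - 6)/(-13 - 6)) = 11548 + (-69 - 9/(-19)) = 11548 + (-69 - 1/19*(-9)) = 11548 + (-69 + 9/19) = 11548 - 1302/19 = 218110/19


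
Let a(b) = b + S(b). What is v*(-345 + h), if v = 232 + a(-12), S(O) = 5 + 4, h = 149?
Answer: -44884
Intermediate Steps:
S(O) = 9
a(b) = 9 + b (a(b) = b + 9 = 9 + b)
v = 229 (v = 232 + (9 - 12) = 232 - 3 = 229)
v*(-345 + h) = 229*(-345 + 149) = 229*(-196) = -44884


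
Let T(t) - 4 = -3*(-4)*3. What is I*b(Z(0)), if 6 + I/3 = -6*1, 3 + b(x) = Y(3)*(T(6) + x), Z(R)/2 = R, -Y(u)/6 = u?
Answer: 26028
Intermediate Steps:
T(t) = 40 (T(t) = 4 - 3*(-4)*3 = 4 + 12*3 = 4 + 36 = 40)
Y(u) = -6*u
Z(R) = 2*R
b(x) = -723 - 18*x (b(x) = -3 + (-6*3)*(40 + x) = -3 - 18*(40 + x) = -3 + (-720 - 18*x) = -723 - 18*x)
I = -36 (I = -18 + 3*(-6*1) = -18 + 3*(-6) = -18 - 18 = -36)
I*b(Z(0)) = -36*(-723 - 36*0) = -36*(-723 - 18*0) = -36*(-723 + 0) = -36*(-723) = 26028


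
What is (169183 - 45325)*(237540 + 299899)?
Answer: 66566119662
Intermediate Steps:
(169183 - 45325)*(237540 + 299899) = 123858*537439 = 66566119662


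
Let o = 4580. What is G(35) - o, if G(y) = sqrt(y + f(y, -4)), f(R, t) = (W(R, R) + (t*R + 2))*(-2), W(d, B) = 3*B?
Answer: -4580 + sqrt(101) ≈ -4570.0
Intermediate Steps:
f(R, t) = -4 - 6*R - 2*R*t (f(R, t) = (3*R + (t*R + 2))*(-2) = (3*R + (R*t + 2))*(-2) = (3*R + (2 + R*t))*(-2) = (2 + 3*R + R*t)*(-2) = -4 - 6*R - 2*R*t)
G(y) = sqrt(-4 + 3*y) (G(y) = sqrt(y + (-4 - 6*y - 2*y*(-4))) = sqrt(y + (-4 - 6*y + 8*y)) = sqrt(y + (-4 + 2*y)) = sqrt(-4 + 3*y))
G(35) - o = sqrt(-4 + 3*35) - 1*4580 = sqrt(-4 + 105) - 4580 = sqrt(101) - 4580 = -4580 + sqrt(101)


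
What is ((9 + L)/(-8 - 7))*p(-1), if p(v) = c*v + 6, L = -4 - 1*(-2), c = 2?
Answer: -28/15 ≈ -1.8667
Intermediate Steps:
L = -2 (L = -4 + 2 = -2)
p(v) = 6 + 2*v (p(v) = 2*v + 6 = 6 + 2*v)
((9 + L)/(-8 - 7))*p(-1) = ((9 - 2)/(-8 - 7))*(6 + 2*(-1)) = (7/(-15))*(6 - 2) = (7*(-1/15))*4 = -7/15*4 = -28/15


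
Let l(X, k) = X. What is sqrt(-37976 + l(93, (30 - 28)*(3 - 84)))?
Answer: I*sqrt(37883) ≈ 194.64*I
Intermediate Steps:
sqrt(-37976 + l(93, (30 - 28)*(3 - 84))) = sqrt(-37976 + 93) = sqrt(-37883) = I*sqrt(37883)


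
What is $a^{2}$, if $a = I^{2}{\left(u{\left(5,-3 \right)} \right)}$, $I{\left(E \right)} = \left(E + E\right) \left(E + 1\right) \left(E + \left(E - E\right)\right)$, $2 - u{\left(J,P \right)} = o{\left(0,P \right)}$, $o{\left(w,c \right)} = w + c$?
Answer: $8100000000$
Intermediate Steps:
$o{\left(w,c \right)} = c + w$
$u{\left(J,P \right)} = 2 - P$ ($u{\left(J,P \right)} = 2 - \left(P + 0\right) = 2 - P$)
$I{\left(E \right)} = 2 E^{2} \left(1 + E\right)$ ($I{\left(E \right)} = 2 E \left(1 + E\right) \left(E + 0\right) = 2 E \left(1 + E\right) E = 2 E^{2} \left(1 + E\right)$)
$a = 90000$ ($a = \left(2 \left(2 - -3\right)^{2} \left(1 + \left(2 - -3\right)\right)\right)^{2} = \left(2 \left(2 + 3\right)^{2} \left(1 + \left(2 + 3\right)\right)\right)^{2} = \left(2 \cdot 5^{2} \left(1 + 5\right)\right)^{2} = \left(2 \cdot 25 \cdot 6\right)^{2} = 300^{2} = 90000$)
$a^{2} = 90000^{2} = 8100000000$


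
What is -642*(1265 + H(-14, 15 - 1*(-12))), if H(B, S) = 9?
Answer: -817908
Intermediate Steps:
-642*(1265 + H(-14, 15 - 1*(-12))) = -642*(1265 + 9) = -642*1274 = -817908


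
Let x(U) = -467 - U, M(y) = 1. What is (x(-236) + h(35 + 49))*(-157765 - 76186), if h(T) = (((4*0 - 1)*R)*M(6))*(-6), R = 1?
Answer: 52638975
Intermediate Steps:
h(T) = 6 (h(T) = (((4*0 - 1)*1)*1)*(-6) = (((0 - 1)*1)*1)*(-6) = (-1*1*1)*(-6) = -1*1*(-6) = -1*(-6) = 6)
(x(-236) + h(35 + 49))*(-157765 - 76186) = ((-467 - 1*(-236)) + 6)*(-157765 - 76186) = ((-467 + 236) + 6)*(-233951) = (-231 + 6)*(-233951) = -225*(-233951) = 52638975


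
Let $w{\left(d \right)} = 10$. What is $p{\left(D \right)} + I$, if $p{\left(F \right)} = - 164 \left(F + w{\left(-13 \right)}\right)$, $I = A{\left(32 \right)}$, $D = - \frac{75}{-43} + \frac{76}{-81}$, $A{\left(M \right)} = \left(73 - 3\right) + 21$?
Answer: $- \frac{5855515}{3483} \approx -1681.2$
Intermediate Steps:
$A{\left(M \right)} = 91$ ($A{\left(M \right)} = 70 + 21 = 91$)
$D = \frac{2807}{3483}$ ($D = \left(-75\right) \left(- \frac{1}{43}\right) + 76 \left(- \frac{1}{81}\right) = \frac{75}{43} - \frac{76}{81} = \frac{2807}{3483} \approx 0.80591$)
$I = 91$
$p{\left(F \right)} = -1640 - 164 F$ ($p{\left(F \right)} = - 164 \left(F + 10\right) = - 164 \left(10 + F\right) = -1640 - 164 F$)
$p{\left(D \right)} + I = \left(-1640 - \frac{460348}{3483}\right) + 91 = - \frac{6172468}{3483} + 91 = - \frac{5855515}{3483}$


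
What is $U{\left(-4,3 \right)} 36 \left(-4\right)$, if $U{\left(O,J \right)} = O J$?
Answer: $1728$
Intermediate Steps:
$U{\left(O,J \right)} = J O$
$U{\left(-4,3 \right)} 36 \left(-4\right) = 3 \left(-4\right) 36 \left(-4\right) = \left(-12\right) 36 \left(-4\right) = \left(-432\right) \left(-4\right) = 1728$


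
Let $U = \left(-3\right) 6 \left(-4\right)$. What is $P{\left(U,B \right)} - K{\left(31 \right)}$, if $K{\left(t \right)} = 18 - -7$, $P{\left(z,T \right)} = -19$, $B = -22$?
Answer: $-44$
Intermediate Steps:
$U = 72$ ($U = \left(-18\right) \left(-4\right) = 72$)
$K{\left(t \right)} = 25$ ($K{\left(t \right)} = 18 + 7 = 25$)
$P{\left(U,B \right)} - K{\left(31 \right)} = -19 - 25 = -44$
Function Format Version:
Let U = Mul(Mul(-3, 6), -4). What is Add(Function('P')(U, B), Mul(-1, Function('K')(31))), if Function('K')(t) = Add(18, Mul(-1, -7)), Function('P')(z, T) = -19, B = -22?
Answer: -44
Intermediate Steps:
U = 72 (U = Mul(-18, -4) = 72)
Function('K')(t) = 25 (Function('K')(t) = Add(18, 7) = 25)
Add(Function('P')(U, B), Mul(-1, Function('K')(31))) = Add(-19, Mul(-1, 25)) = Add(-19, -25) = -44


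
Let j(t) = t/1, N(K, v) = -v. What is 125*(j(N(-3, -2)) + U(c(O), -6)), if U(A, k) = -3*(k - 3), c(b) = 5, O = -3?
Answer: 3625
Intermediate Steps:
j(t) = t (j(t) = t*1 = t)
U(A, k) = 9 - 3*k (U(A, k) = -3*(-3 + k) = 9 - 3*k)
125*(j(N(-3, -2)) + U(c(O), -6)) = 125*(-1*(-2) + (9 - 3*(-6))) = 125*(2 + (9 + 18)) = 125*(2 + 27) = 125*29 = 3625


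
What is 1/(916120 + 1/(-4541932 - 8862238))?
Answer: 13404170/12279828220399 ≈ 1.0916e-6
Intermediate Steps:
1/(916120 + 1/(-4541932 - 8862238)) = 1/(916120 + 1/(-13404170)) = 1/(916120 - 1/13404170) = 1/(12279828220399/13404170) = 13404170/12279828220399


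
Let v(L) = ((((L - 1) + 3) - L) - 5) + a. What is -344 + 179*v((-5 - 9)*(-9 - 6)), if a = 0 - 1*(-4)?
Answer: -165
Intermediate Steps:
a = 4 (a = 0 + 4 = 4)
v(L) = 1 (v(L) = ((((L - 1) + 3) - L) - 5) + 4 = ((((-1 + L) + 3) - L) - 5) + 4 = (((2 + L) - L) - 5) + 4 = (2 - 5) + 4 = -3 + 4 = 1)
-344 + 179*v((-5 - 9)*(-9 - 6)) = -344 + 179*1 = -344 + 179 = -165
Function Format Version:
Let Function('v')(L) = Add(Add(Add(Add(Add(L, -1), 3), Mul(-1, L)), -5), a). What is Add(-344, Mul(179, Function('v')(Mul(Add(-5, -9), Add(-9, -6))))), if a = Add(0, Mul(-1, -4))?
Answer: -165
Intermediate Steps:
a = 4 (a = Add(0, 4) = 4)
Function('v')(L) = 1 (Function('v')(L) = Add(Add(Add(Add(Add(L, -1), 3), Mul(-1, L)), -5), 4) = Add(Add(Add(Add(Add(-1, L), 3), Mul(-1, L)), -5), 4) = Add(Add(Add(Add(2, L), Mul(-1, L)), -5), 4) = Add(Add(2, -5), 4) = Add(-3, 4) = 1)
Add(-344, Mul(179, Function('v')(Mul(Add(-5, -9), Add(-9, -6))))) = Add(-344, Mul(179, 1)) = Add(-344, 179) = -165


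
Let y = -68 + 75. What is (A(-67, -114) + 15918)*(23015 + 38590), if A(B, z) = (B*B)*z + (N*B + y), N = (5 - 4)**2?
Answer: -30549180240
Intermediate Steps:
y = 7
N = 1 (N = 1**2 = 1)
A(B, z) = 7 + B + z*B**2 (A(B, z) = (B*B)*z + (1*B + 7) = B**2*z + (B + 7) = z*B**2 + (7 + B) = 7 + B + z*B**2)
(A(-67, -114) + 15918)*(23015 + 38590) = ((7 - 67 - 114*(-67)**2) + 15918)*(23015 + 38590) = ((7 - 67 - 114*4489) + 15918)*61605 = ((7 - 67 - 511746) + 15918)*61605 = (-511806 + 15918)*61605 = -495888*61605 = -30549180240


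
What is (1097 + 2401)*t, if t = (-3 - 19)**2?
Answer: 1693032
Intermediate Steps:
t = 484 (t = (-22)**2 = 484)
(1097 + 2401)*t = (1097 + 2401)*484 = 3498*484 = 1693032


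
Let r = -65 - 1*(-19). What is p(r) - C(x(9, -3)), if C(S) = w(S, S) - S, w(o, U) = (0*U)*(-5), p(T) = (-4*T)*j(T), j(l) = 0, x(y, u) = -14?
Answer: -14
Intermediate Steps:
r = -46 (r = -65 + 19 = -46)
p(T) = 0 (p(T) = -4*T*0 = 0)
w(o, U) = 0 (w(o, U) = 0*(-5) = 0)
C(S) = -S (C(S) = 0 - S = -S)
p(r) - C(x(9, -3)) = 0 - (-1)*(-14) = 0 - 1*14 = 0 - 14 = -14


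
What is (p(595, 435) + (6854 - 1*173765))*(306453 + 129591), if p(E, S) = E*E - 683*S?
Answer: -47960915604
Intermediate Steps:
p(E, S) = E² - 683*S
(p(595, 435) + (6854 - 1*173765))*(306453 + 129591) = ((595² - 683*435) + (6854 - 1*173765))*(306453 + 129591) = ((354025 - 297105) + (6854 - 173765))*436044 = (56920 - 166911)*436044 = -109991*436044 = -47960915604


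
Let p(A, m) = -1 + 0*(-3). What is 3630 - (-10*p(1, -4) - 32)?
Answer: 3652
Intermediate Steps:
p(A, m) = -1 (p(A, m) = -1 + 0 = -1)
3630 - (-10*p(1, -4) - 32) = 3630 - (-10*(-1) - 32) = 3630 - (10 - 32) = 3630 - 1*(-22) = 3630 + 22 = 3652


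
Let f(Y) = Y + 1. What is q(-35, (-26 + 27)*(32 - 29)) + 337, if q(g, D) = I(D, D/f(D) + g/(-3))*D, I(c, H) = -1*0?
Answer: 337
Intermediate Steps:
f(Y) = 1 + Y
I(c, H) = 0
q(g, D) = 0 (q(g, D) = 0*D = 0)
q(-35, (-26 + 27)*(32 - 29)) + 337 = 0 + 337 = 337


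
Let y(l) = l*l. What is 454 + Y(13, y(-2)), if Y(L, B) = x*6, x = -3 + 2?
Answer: 448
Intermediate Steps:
y(l) = l²
x = -1
Y(L, B) = -6 (Y(L, B) = -1*6 = -6)
454 + Y(13, y(-2)) = 454 - 6 = 448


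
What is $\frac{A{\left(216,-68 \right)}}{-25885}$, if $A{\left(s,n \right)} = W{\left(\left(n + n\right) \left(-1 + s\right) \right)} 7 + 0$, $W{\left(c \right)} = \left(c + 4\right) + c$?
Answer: $\frac{409332}{25885} \approx 15.813$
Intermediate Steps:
$W{\left(c \right)} = 4 + 2 c$ ($W{\left(c \right)} = \left(4 + c\right) + c = 4 + 2 c$)
$A{\left(s,n \right)} = 28 + 28 n \left(-1 + s\right)$ ($A{\left(s,n \right)} = \left(4 + 2 \left(n + n\right) \left(-1 + s\right)\right) 7 + 0 = \left(4 + 2 \cdot 2 n \left(-1 + s\right)\right) 7 + 0 = \left(4 + 4 n \left(-1 + s\right)\right) 7 + 0 = \left(28 + 28 n \left(-1 + s\right)\right) + 0 = 28 + 28 n \left(-1 + s\right)$)
$\frac{A{\left(216,-68 \right)}}{-25885} = \frac{28 + 28 \left(-68\right) \left(-1 + 216\right)}{-25885} = \left(28 + 28 \left(-68\right) 215\right) \left(- \frac{1}{25885}\right) = \left(28 - 409360\right) \left(- \frac{1}{25885}\right) = \left(-409332\right) \left(- \frac{1}{25885}\right) = \frac{409332}{25885}$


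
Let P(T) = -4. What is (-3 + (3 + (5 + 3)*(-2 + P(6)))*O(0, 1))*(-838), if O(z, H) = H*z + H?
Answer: 40224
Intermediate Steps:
O(z, H) = H + H*z
(-3 + (3 + (5 + 3)*(-2 + P(6)))*O(0, 1))*(-838) = (-3 + (3 + (5 + 3)*(-2 - 4))*(1*(1 + 0)))*(-838) = (-3 + (3 + 8*(-6))*(1*1))*(-838) = (-3 + (3 - 48)*1)*(-838) = (-3 - 45*1)*(-838) = (-3 - 45)*(-838) = -48*(-838) = 40224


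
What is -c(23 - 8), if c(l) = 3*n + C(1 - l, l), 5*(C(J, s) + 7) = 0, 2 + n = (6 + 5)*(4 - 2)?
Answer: -53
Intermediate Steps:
n = 20 (n = -2 + (6 + 5)*(4 - 2) = -2 + 11*2 = -2 + 22 = 20)
C(J, s) = -7 (C(J, s) = -7 + (1/5)*0 = -7 + 0 = -7)
c(l) = 53 (c(l) = 3*20 - 7 = 60 - 7 = 53)
-c(23 - 8) = -1*53 = -53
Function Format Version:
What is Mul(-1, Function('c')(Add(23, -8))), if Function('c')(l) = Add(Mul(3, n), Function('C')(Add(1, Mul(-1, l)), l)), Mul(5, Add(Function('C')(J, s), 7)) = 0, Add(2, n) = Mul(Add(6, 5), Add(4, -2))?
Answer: -53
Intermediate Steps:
n = 20 (n = Add(-2, Mul(Add(6, 5), Add(4, -2))) = Add(-2, Mul(11, 2)) = Add(-2, 22) = 20)
Function('C')(J, s) = -7 (Function('C')(J, s) = Add(-7, Mul(Rational(1, 5), 0)) = Add(-7, 0) = -7)
Function('c')(l) = 53 (Function('c')(l) = Add(Mul(3, 20), -7) = Add(60, -7) = 53)
Mul(-1, Function('c')(Add(23, -8))) = Mul(-1, 53) = -53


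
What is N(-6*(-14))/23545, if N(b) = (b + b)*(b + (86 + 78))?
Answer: 41664/23545 ≈ 1.7695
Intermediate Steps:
N(b) = 2*b*(164 + b) (N(b) = (2*b)*(b + 164) = (2*b)*(164 + b) = 2*b*(164 + b))
N(-6*(-14))/23545 = (2*(-6*(-14))*(164 - 6*(-14)))/23545 = (2*84*(164 + 84))*(1/23545) = (2*84*248)*(1/23545) = 41664*(1/23545) = 41664/23545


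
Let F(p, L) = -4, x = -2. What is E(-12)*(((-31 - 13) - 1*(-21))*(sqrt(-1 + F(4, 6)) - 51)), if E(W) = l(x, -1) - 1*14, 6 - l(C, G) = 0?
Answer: -9384 + 184*I*sqrt(5) ≈ -9384.0 + 411.44*I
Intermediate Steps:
l(C, G) = 6 (l(C, G) = 6 - 1*0 = 6 + 0 = 6)
E(W) = -8 (E(W) = 6 - 1*14 = 6 - 14 = -8)
E(-12)*(((-31 - 13) - 1*(-21))*(sqrt(-1 + F(4, 6)) - 51)) = -8*((-31 - 13) - 1*(-21))*(sqrt(-1 - 4) - 51) = -8*(-44 + 21)*(sqrt(-5) - 51) = -(-184)*(I*sqrt(5) - 51) = -(-184)*(-51 + I*sqrt(5)) = -8*(1173 - 23*I*sqrt(5)) = -9384 + 184*I*sqrt(5)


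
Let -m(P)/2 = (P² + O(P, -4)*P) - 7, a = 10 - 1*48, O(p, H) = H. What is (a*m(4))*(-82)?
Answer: 43624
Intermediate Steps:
a = -38 (a = 10 - 48 = -38)
m(P) = 14 - 2*P² + 8*P (m(P) = -2*((P² - 4*P) - 7) = -2*(-7 + P² - 4*P) = 14 - 2*P² + 8*P)
(a*m(4))*(-82) = -38*(14 - 2*4² + 8*4)*(-82) = -38*(14 - 2*16 + 32)*(-82) = -38*(14 - 32 + 32)*(-82) = -38*14*(-82) = -532*(-82) = 43624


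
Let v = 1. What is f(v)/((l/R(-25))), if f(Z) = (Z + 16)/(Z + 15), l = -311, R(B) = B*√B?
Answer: 2125*I/4976 ≈ 0.42705*I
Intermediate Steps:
R(B) = B^(3/2)
f(Z) = (16 + Z)/(15 + Z)
f(v)/((l/R(-25))) = ((16 + 1)/(15 + 1))/((-311*I/125)) = (17/16)/((-311*I/125)) = ((1/16)*17)/((-311*I/125)) = 17/(16*((-311*I/125))) = 17*(125*I/311)/16 = 2125*I/4976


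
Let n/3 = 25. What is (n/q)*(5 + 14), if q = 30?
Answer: 95/2 ≈ 47.500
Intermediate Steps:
n = 75 (n = 3*25 = 75)
(n/q)*(5 + 14) = (75/30)*(5 + 14) = (75*(1/30))*19 = (5/2)*19 = 95/2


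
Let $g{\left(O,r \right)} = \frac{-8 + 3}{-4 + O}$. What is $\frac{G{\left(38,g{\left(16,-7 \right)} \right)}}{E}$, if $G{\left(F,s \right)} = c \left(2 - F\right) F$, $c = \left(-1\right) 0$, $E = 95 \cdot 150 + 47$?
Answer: $0$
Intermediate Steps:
$g{\left(O,r \right)} = - \frac{5}{-4 + O}$
$E = 14297$ ($E = 14250 + 47 = 14297$)
$c = 0$
$G{\left(F,s \right)} = 0$ ($G{\left(F,s \right)} = 0 \left(2 - F\right) F = 0 F = 0$)
$\frac{G{\left(38,g{\left(16,-7 \right)} \right)}}{E} = \frac{0}{14297} = 0 \cdot \frac{1}{14297} = 0$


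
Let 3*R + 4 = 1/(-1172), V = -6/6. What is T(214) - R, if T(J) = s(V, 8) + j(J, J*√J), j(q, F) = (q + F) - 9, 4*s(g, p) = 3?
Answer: 121351/586 + 214*√214 ≈ 3337.6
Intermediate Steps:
V = -1 (V = -6*⅙ = -1)
R = -1563/1172 (R = -4/3 + (⅓)/(-1172) = -4/3 + (⅓)*(-1/1172) = -4/3 - 1/3516 = -1563/1172 ≈ -1.3336)
s(g, p) = ¾ (s(g, p) = (¼)*3 = ¾)
j(q, F) = -9 + F + q (j(q, F) = (F + q) - 9 = -9 + F + q)
T(J) = -33/4 + J + J^(3/2) (T(J) = ¾ + (-9 + J*√J + J) = ¾ + (-9 + J^(3/2) + J) = ¾ + (-9 + J + J^(3/2)) = -33/4 + J + J^(3/2))
T(214) - R = (-33/4 + 214 + 214^(3/2)) - 1*(-1563/1172) = (-33/4 + 214 + 214*√214) + 1563/1172 = (823/4 + 214*√214) + 1563/1172 = 121351/586 + 214*√214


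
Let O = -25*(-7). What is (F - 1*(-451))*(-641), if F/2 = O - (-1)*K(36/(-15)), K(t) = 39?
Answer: -563439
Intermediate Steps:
O = 175
F = 428 (F = 2*(175 - (-1)*39) = 2*(175 - 1*(-39)) = 2*(175 + 39) = 2*214 = 428)
(F - 1*(-451))*(-641) = (428 - 1*(-451))*(-641) = (428 + 451)*(-641) = 879*(-641) = -563439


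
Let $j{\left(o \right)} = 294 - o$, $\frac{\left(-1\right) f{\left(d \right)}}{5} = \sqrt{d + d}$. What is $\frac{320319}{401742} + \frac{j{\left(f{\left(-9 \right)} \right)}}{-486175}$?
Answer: $\frac{17290330853}{21701879650} - \frac{3 i \sqrt{2}}{97235} \approx 0.79672 - 4.3633 \cdot 10^{-5} i$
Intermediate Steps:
$f{\left(d \right)} = - 5 \sqrt{2} \sqrt{d}$ ($f{\left(d \right)} = - 5 \sqrt{d + d} = - 5 \sqrt{2 d} = - 5 \sqrt{2} \sqrt{d}$)
$\frac{320319}{401742} + \frac{j{\left(f{\left(-9 \right)} \right)}}{-486175} = \frac{320319}{401742} + \frac{294 - - 5 \sqrt{2} \sqrt{-9}}{-486175} = 320319 \cdot \frac{1}{401742} + \left(294 - - 5 \sqrt{2} \cdot 3 i\right) \left(- \frac{1}{486175}\right) = \frac{35591}{44638} + \left(294 - - 15 i \sqrt{2}\right) \left(- \frac{1}{486175}\right) = \frac{35591}{44638} + \left(294 + 15 i \sqrt{2}\right) \left(- \frac{1}{486175}\right) = \frac{35591}{44638} - \left(\frac{294}{486175} + \frac{3 i \sqrt{2}}{97235}\right) = \frac{17290330853}{21701879650} - \frac{3 i \sqrt{2}}{97235}$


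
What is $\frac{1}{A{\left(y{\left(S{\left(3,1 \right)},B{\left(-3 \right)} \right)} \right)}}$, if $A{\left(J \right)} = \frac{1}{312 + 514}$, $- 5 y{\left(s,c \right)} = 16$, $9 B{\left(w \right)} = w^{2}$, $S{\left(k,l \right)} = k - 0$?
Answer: $826$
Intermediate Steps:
$S{\left(k,l \right)} = k$ ($S{\left(k,l \right)} = k + 0 = k$)
$B{\left(w \right)} = \frac{w^{2}}{9}$
$y{\left(s,c \right)} = - \frac{16}{5}$ ($y{\left(s,c \right)} = \left(- \frac{1}{5}\right) 16 = - \frac{16}{5}$)
$A{\left(J \right)} = \frac{1}{826}$
$\frac{1}{A{\left(y{\left(S{\left(3,1 \right)},B{\left(-3 \right)} \right)} \right)}} = \frac{1}{\frac{1}{826}} = 826$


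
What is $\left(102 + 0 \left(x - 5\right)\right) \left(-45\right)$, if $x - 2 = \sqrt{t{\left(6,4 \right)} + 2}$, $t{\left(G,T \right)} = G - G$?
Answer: $-4590$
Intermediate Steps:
$t{\left(G,T \right)} = 0$
$x = 2 + \sqrt{2}$ ($x = 2 + \sqrt{0 + 2} = 2 + \sqrt{2} \approx 3.4142$)
$\left(102 + 0 \left(x - 5\right)\right) \left(-45\right) = \left(102 + 0 \left(\left(2 + \sqrt{2}\right) - 5\right)\right) \left(-45\right) = \left(102 + 0 \left(-3 + \sqrt{2}\right)\right) \left(-45\right) = \left(102 + 0\right) \left(-45\right) = 102 \left(-45\right) = -4590$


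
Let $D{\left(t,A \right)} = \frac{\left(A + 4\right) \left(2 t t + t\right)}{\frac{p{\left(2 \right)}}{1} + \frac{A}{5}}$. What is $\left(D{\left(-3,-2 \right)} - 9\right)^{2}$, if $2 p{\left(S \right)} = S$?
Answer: $1681$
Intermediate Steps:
$p{\left(S \right)} = \frac{S}{2}$
$D{\left(t,A \right)} = \frac{\left(4 + A\right) \left(t + 2 t^{2}\right)}{1 + \frac{A}{5}}$ ($D{\left(t,A \right)} = \frac{\left(A + 4\right) \left(2 t t + t\right)}{\frac{\frac{1}{2} \cdot 2}{1} + \frac{A}{5}} = \frac{\left(4 + A\right) \left(2 t^{2} + t\right)}{1 \cdot 1 + A \frac{1}{5}} = \frac{\left(4 + A\right) \left(t + 2 t^{2}\right)}{1 + \frac{A}{5}}$)
$\left(D{\left(-3,-2 \right)} - 9\right)^{2} = \left(5 \left(-3\right) \frac{1}{5 - 2} \left(4 - 2 + 8 \left(-3\right) + 2 \left(-2\right) \left(-3\right)\right) - 9\right)^{2} = \left(5 \left(-3\right) \frac{1}{3} \left(4 - 2 - 24 + 12\right) - 9\right)^{2} = \left(5 \left(-3\right) \frac{1}{3} \left(-10\right) - 9\right)^{2} = \left(50 - 9\right)^{2} = 41^{2} = 1681$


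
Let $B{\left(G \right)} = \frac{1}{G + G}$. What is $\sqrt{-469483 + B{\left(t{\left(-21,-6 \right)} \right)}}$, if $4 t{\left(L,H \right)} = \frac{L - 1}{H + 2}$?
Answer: $\frac{i \sqrt{56807399}}{11} \approx 685.19 i$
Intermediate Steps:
$t{\left(L,H \right)} = \frac{-1 + L}{4 \left(2 + H\right)}$ ($t{\left(L,H \right)} = \frac{\left(L - 1\right) \frac{1}{H + 2}}{4} = \frac{\left(-1 + L\right) \frac{1}{2 + H}}{4} = \frac{\frac{1}{2 + H} \left(-1 + L\right)}{4} = \frac{-1 + L}{4 \left(2 + H\right)}$)
$B{\left(G \right)} = \frac{1}{2 G}$
$\sqrt{-469483 + B{\left(t{\left(-21,-6 \right)} \right)}} = \sqrt{-469483 + \frac{1}{2 \frac{-1 - 21}{4 \left(2 - 6\right)}}} = \sqrt{-469483 + \frac{1}{2 \cdot \frac{1}{4} \frac{1}{-4} \left(-22\right)}} = \sqrt{-469483 + \frac{1}{2 \cdot \frac{1}{4} \left(- \frac{1}{4}\right) \left(-22\right)}} = \sqrt{-469483 + \frac{1}{2 \cdot \frac{11}{8}}} = \sqrt{-469483 + \frac{1}{2} \cdot \frac{8}{11}} = \sqrt{-469483 + \frac{4}{11}} = \sqrt{- \frac{5164309}{11}} = \frac{i \sqrt{56807399}}{11}$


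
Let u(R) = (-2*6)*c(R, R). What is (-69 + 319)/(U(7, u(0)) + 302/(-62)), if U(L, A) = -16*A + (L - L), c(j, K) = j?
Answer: -7750/151 ≈ -51.325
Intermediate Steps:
u(R) = -12*R (u(R) = (-2*6)*R = -12*R)
U(L, A) = -16*A (U(L, A) = -16*A + 0 = -16*A)
(-69 + 319)/(U(7, u(0)) + 302/(-62)) = (-69 + 319)/(-(-192)*0 + 302/(-62)) = 250/(-16*0 + 302*(-1/62)) = 250/(0 - 151/31) = 250/(-151/31) = 250*(-31/151) = -7750/151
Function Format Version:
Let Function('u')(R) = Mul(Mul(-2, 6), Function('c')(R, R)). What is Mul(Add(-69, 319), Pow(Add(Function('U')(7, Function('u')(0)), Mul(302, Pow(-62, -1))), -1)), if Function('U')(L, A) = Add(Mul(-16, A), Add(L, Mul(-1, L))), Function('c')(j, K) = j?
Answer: Rational(-7750, 151) ≈ -51.325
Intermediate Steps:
Function('u')(R) = Mul(-12, R) (Function('u')(R) = Mul(Mul(-2, 6), R) = Mul(-12, R))
Function('U')(L, A) = Mul(-16, A) (Function('U')(L, A) = Add(Mul(-16, A), 0) = Mul(-16, A))
Mul(Add(-69, 319), Pow(Add(Function('U')(7, Function('u')(0)), Mul(302, Pow(-62, -1))), -1)) = Mul(Add(-69, 319), Pow(Add(Mul(-16, Mul(-12, 0)), Mul(302, Pow(-62, -1))), -1)) = Mul(250, Pow(Add(Mul(-16, 0), Mul(302, Rational(-1, 62))), -1)) = Mul(250, Pow(Add(0, Rational(-151, 31)), -1)) = Mul(250, Pow(Rational(-151, 31), -1)) = Mul(250, Rational(-31, 151)) = Rational(-7750, 151)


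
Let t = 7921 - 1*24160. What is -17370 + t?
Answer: -33609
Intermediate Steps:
t = -16239 (t = 7921 - 24160 = -16239)
-17370 + t = -17370 - 16239 = -33609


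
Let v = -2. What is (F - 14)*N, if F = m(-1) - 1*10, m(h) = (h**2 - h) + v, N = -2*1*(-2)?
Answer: -96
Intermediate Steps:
N = 4 (N = -2*(-2) = 4)
m(h) = -2 + h**2 - h (m(h) = (h**2 - h) - 2 = -2 + h**2 - h)
F = -10 (F = (-2 + (-1)**2 - 1*(-1)) - 1*10 = (-2 + 1 + 1) - 10 = 0 - 10 = -10)
(F - 14)*N = (-10 - 14)*4 = -24*4 = -96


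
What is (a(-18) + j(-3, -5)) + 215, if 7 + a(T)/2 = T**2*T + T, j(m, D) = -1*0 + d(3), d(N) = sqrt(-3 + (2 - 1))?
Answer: -11499 + I*sqrt(2) ≈ -11499.0 + 1.4142*I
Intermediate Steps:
d(N) = I*sqrt(2) (d(N) = sqrt(-3 + 1) = sqrt(-2) = I*sqrt(2))
j(m, D) = I*sqrt(2) (j(m, D) = -1*0 + I*sqrt(2) = 0 + I*sqrt(2) = I*sqrt(2))
a(T) = -14 + 2*T + 2*T**3 (a(T) = -14 + 2*(T**2*T + T) = -14 + 2*(T**3 + T) = -14 + 2*(T + T**3) = -14 + (2*T + 2*T**3) = -14 + 2*T + 2*T**3)
(a(-18) + j(-3, -5)) + 215 = ((-14 + 2*(-18) + 2*(-18)**3) + I*sqrt(2)) + 215 = ((-14 - 36 + 2*(-5832)) + I*sqrt(2)) + 215 = ((-14 - 36 - 11664) + I*sqrt(2)) + 215 = (-11714 + I*sqrt(2)) + 215 = -11499 + I*sqrt(2)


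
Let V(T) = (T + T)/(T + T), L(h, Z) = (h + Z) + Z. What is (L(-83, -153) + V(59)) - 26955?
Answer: -27343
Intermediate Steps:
L(h, Z) = h + 2*Z (L(h, Z) = (Z + h) + Z = h + 2*Z)
V(T) = 1 (V(T) = (2*T)/((2*T)) = (2*T)*(1/(2*T)) = 1)
(L(-83, -153) + V(59)) - 26955 = ((-83 + 2*(-153)) + 1) - 26955 = ((-83 - 306) + 1) - 26955 = (-389 + 1) - 26955 = -388 - 26955 = -27343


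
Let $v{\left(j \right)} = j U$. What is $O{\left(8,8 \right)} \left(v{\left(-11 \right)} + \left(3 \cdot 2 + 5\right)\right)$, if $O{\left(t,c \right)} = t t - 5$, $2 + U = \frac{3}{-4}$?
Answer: $\frac{9735}{4} \approx 2433.8$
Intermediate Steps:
$U = - \frac{11}{4}$ ($U = -2 + \frac{3}{-4} = -2 + 3 \left(- \frac{1}{4}\right) = -2 - \frac{3}{4} = - \frac{11}{4} \approx -2.75$)
$O{\left(t,c \right)} = -5 + t^{2}$ ($O{\left(t,c \right)} = t^{2} - 5 = -5 + t^{2}$)
$v{\left(j \right)} = - \frac{11 j}{4}$ ($v{\left(j \right)} = j \left(- \frac{11}{4}\right) = - \frac{11 j}{4}$)
$O{\left(8,8 \right)} \left(v{\left(-11 \right)} + \left(3 \cdot 2 + 5\right)\right) = \left(-5 + 8^{2}\right) \left(\left(- \frac{11}{4}\right) \left(-11\right) + \left(3 \cdot 2 + 5\right)\right) = \left(-5 + 64\right) \left(\frac{121}{4} + \left(6 + 5\right)\right) = 59 \left(\frac{121}{4} + 11\right) = 59 \cdot \frac{165}{4} = \frac{9735}{4}$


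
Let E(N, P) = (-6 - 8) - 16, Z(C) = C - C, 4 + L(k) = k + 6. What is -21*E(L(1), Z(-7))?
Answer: 630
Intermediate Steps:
L(k) = 2 + k (L(k) = -4 + (k + 6) = -4 + (6 + k) = 2 + k)
Z(C) = 0
E(N, P) = -30 (E(N, P) = -14 - 16 = -30)
-21*E(L(1), Z(-7)) = -21*(-30) = 630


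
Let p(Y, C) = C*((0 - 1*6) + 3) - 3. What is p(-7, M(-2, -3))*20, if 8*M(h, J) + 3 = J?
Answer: -15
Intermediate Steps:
M(h, J) = -3/8 + J/8
p(Y, C) = -3 - 3*C (p(Y, C) = C*((0 - 6) + 3) - 3 = C*(-6 + 3) - 3 = C*(-3) - 3 = -3*C - 3 = -3 - 3*C)
p(-7, M(-2, -3))*20 = (-3 - 3*(-3/8 + (⅛)*(-3)))*20 = (-3 - 3*(-3/8 - 3/8))*20 = (-3 - 3*(-¾))*20 = (-3 + 9/4)*20 = -¾*20 = -15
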